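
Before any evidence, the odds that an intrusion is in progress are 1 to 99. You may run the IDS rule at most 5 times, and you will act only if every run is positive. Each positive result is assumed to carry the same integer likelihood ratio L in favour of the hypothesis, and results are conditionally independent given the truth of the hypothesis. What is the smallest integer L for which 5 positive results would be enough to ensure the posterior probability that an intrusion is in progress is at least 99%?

Prior odds = 1/99.
Target odds = 0.99/0.01 = 99.
Need L⁵ ≥ 99 ÷ (1/99) = 9801.
6⁵ = 7776 < 9801 ≤ 16807 = 7⁵, so L = 7.

7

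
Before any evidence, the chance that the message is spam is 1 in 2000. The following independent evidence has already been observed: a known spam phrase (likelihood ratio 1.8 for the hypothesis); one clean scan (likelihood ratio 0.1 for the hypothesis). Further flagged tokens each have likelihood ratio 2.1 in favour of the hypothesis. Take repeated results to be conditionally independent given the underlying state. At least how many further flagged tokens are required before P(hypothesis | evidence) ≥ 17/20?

Prior odds = 0.0005/0.9995 = 1/1999.
Combined Bayes factor of the evidence already in hand = 1.8 × 0.1 = 0.18.
Odds after that evidence = (1/1999) × 0.18 = 9/99950.
Target odds = 0.85/0.15 = 17/3.
Need 2.1ⁿ ≥ 17/3 ÷ (9/99950) = 1699150/27.
2.1¹⁴ ≈32439.2 falls short of 1699150/27 but 2.1¹⁵ ≈68122.3 reaches it, so n = 15.

15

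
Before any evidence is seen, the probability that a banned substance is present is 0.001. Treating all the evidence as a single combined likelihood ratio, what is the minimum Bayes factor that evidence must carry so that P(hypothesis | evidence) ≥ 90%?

8991

Prior odds = 0.001/0.999 = 1/999.
Target odds = 0.9/0.1 = 9.
Required Bayes factor = 9 ÷ (1/999) = 8991.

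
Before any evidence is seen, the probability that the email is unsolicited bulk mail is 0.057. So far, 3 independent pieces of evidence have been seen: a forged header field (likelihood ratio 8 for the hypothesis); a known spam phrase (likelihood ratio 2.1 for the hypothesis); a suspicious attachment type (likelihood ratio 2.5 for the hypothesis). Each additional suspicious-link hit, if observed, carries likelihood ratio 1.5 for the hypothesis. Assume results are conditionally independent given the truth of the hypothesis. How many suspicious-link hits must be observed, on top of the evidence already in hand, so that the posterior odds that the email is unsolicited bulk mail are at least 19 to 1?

Prior odds = 0.057/0.943 = 57/943.
Combined Bayes factor of the evidence already in hand = 8 × 2.1 × 2.5 = 42.
Odds after that evidence = (57/943) × 42 = 2394/943.
Target odds = 19.
Need 1.5ⁿ ≥ 19 ÷ (2394/943) = 943/126.
1.5⁴ = 5.0625 falls short of 943/126 but 1.5⁵ = 7.59375 reaches it, so n = 5.

5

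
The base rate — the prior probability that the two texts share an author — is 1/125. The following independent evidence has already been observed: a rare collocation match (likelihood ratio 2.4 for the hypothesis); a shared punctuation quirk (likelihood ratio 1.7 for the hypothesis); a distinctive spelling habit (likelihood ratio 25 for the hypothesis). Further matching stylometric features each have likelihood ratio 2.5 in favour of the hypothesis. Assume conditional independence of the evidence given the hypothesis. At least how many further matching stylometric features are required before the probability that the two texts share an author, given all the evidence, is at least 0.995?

6

Prior odds = 0.008/0.992 = 1/124.
Combined Bayes factor of the evidence already in hand = 2.4 × 1.7 × 25 = 102.
Odds after that evidence = (1/124) × 102 = 51/62.
Target odds = 0.995/0.005 = 199.
Need 2.5ⁿ ≥ 199 ÷ (51/62) = 12338/51.
2.5⁵ = 97.65625 falls short of 12338/51 but 2.5⁶ = 244.140625 reaches it, so n = 6.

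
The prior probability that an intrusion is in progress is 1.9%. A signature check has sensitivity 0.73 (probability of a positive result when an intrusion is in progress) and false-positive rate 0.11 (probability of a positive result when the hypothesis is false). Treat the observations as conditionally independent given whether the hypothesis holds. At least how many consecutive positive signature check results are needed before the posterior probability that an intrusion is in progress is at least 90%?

4

Prior odds = 0.019/0.981 = 19/981.
Likelihood ratio of a positive result = 0.73/0.11 = 73/11.
Target odds: 0.9 ÷ 0.1 = 9.
Need (19/981) × (73/11)ⁿ ≥ 9, i.e. (73/11)ⁿ ≥ 8829/19.
(73/11)³ = 389017/1331 falls short of 8829/19 but (73/11)⁴ = 28398241/14641 reaches it, so n = 4.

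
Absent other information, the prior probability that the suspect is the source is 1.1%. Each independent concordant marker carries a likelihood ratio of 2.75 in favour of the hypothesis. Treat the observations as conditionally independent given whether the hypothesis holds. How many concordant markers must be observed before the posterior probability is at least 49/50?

9

Prior odds = 0.011/0.989 = 11/989.
Likelihood ratio per concordant marker = 2.75.
Target posterior odds = 0.98/0.02 = 49.
Require 2.75ⁿ ≥ 49 ÷ (11/989) = 48461/11.
2.75⁸ = 214358881/65536 falls short of 48461/11 but 2.75⁹ ≈8994.86 reaches it, so n = 9.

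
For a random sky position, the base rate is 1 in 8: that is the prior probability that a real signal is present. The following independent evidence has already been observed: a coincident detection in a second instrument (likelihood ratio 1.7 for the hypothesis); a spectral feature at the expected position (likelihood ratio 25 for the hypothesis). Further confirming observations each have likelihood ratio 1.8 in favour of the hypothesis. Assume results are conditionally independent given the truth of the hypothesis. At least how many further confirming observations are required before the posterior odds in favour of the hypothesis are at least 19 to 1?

2

Prior odds = 0.125/0.875 = 1/7.
Combined Bayes factor of the evidence already in hand = 1.7 × 25 = 42.5.
Odds after that evidence = (1/7) × 42.5 = 85/14.
Target odds = 19.
Need 1.8ⁿ ≥ 19 ÷ (85/14) = 266/85.
1.8¹ = 1.8 falls short of 266/85 but 1.8² = 3.24 reaches it, so n = 2.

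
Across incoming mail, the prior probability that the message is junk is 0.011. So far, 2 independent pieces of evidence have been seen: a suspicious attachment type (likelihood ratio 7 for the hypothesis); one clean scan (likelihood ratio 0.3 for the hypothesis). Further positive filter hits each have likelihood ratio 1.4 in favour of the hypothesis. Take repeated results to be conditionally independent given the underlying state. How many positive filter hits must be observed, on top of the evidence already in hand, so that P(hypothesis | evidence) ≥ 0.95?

Prior odds = 0.011/0.989 = 11/989.
Combined Bayes factor of the evidence already in hand = 7 × 0.3 = 2.1.
Odds after that evidence = (11/989) × 2.1 = 231/9890.
Target odds = 0.95/0.05 = 19.
Need 1.4ⁿ ≥ 19 ÷ (231/9890) = 187910/231.
1.4¹⁹ ≈597.63 falls short of 187910/231 but 1.4²⁰ ≈836.683 reaches it, so n = 20.

20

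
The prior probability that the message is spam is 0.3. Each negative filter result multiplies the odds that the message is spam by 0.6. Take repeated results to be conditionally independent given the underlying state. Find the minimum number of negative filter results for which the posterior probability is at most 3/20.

2

Prior odds = 0.3/0.7 = 3/7.
Likelihood ratio per negative filter result = 0.6.
Target odds: 0.15 ÷ 0.85 = 3/17.
Require 0.6ⁿ ≤ 3/17 ÷ (3/7) = 7/17.
0.6¹ = 0.6 is still above 7/17 but 0.6² = 0.36 is at or below it, so n = 2.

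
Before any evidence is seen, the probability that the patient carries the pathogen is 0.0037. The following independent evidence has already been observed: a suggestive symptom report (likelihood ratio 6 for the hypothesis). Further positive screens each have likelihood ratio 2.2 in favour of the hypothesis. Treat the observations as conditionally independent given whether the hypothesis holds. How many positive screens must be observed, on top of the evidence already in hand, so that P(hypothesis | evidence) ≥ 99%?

Prior odds = 0.0037/0.9963 = 37/9963.
Bayes factor of the evidence already in hand = 6.
Odds after that evidence = (37/9963) × 6 = 74/3321.
Target odds = 0.99/0.01 = 99.
Need 2.2ⁿ ≥ 99 ÷ (74/3321) = 328779/74.
2.2¹⁰ ≈2655.99 falls short of 328779/74 but 2.2¹¹ ≈5843.18 reaches it, so n = 11.

11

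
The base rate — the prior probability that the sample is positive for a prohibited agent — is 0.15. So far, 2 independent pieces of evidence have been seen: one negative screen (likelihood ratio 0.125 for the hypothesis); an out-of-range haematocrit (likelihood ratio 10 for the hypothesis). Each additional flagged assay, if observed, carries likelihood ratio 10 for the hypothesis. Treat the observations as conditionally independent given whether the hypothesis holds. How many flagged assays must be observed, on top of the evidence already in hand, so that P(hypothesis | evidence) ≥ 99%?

Prior odds = 0.15/0.85 = 3/17.
Combined Bayes factor of the evidence already in hand = 0.125 × 10 = 1.25.
Odds after that evidence = (3/17) × 1.25 = 15/68.
Target odds = 0.99/0.01 = 99.
Need 10ⁿ ≥ 99 ÷ (15/68) = 448.8.
10² = 100 falls short of 448.8 but 10³ = 1000 reaches it, so n = 3.

3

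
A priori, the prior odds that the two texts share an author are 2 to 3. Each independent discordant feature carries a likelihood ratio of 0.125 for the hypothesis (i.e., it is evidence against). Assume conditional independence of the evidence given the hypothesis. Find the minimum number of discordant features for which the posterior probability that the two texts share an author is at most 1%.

3

Prior odds = 2/3.
Likelihood ratio per discordant feature = 0.125.
Target odds: 0.01 ÷ 0.99 = 1/99.
Need (2/3) × 0.125ⁿ ≤ 1/99, i.e. 0.125ⁿ ≤ 1/66.
0.125² = 0.015625 is still above 1/66 but 0.125³ = 0.001953125 is at or below it, so n = 3.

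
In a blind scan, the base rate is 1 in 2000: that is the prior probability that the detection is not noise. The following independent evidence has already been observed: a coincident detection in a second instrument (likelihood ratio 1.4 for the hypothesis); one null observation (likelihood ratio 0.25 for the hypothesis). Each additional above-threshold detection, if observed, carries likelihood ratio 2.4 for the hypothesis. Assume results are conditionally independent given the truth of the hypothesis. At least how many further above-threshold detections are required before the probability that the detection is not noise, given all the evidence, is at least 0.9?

13

Prior odds = 0.0005/0.9995 = 1/1999.
Combined Bayes factor of the evidence already in hand = 1.4 × 0.25 = 0.35.
Odds after that evidence = (1/1999) × 0.35 = 7/39980.
Target odds = 0.9/0.1 = 9.
Need 2.4ⁿ ≥ 9 ÷ (7/39980) = 359820/7.
2.4¹² ≈36520.3 falls short of 359820/7 but 2.4¹³ ≈87648.8 reaches it, so n = 13.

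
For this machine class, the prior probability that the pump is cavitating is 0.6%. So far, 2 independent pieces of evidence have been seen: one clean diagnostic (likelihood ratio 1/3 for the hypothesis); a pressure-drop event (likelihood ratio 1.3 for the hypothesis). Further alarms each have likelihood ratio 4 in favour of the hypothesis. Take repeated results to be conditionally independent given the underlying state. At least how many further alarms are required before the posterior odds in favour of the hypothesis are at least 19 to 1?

7

Prior odds = 0.006/0.994 = 3/497.
Combined Bayes factor of the evidence already in hand = (1/3) × 1.3 = 13/30.
Odds after that evidence = (3/497) × 13/30 = 13/4970.
Target odds = 19.
Need 4ⁿ ≥ 19 ÷ (13/4970) = 94430/13.
4⁶ = 4096 falls short of 94430/13 but 4⁷ = 16384 reaches it, so n = 7.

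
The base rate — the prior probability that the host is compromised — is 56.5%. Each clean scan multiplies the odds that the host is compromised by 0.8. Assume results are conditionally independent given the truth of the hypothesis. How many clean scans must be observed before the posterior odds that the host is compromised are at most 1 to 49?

19

Prior odds: 0.565 ÷ 0.435 = 113/87.
Likelihood ratio per clean scan = 0.8.
Target odds = 1/49.
Need (113/87) × 0.8ⁿ ≤ 1/49, i.e. 0.8ⁿ ≤ 87/5537.
0.8¹⁸ ≈0.0180144 is still above 87/5537 but 0.8¹⁹ ≈0.0144115 is at or below it, so n = 19.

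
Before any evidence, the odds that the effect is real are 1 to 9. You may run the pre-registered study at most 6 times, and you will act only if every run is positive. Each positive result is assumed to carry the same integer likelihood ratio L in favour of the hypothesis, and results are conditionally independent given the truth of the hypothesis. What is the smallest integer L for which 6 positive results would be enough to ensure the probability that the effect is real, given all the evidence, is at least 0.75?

2

Prior odds = 1/9.
Target odds = 0.75/0.25 = 3.
Need L⁶ ≥ 3 ÷ (1/9) = 27.
1⁶ = 1 < 27 ≤ 64 = 2⁶, so L = 2.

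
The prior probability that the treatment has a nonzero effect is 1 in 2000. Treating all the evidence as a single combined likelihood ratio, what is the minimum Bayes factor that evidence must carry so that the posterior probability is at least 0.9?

Prior odds = 0.0005/0.9995 = 1/1999.
Target odds = 0.9/0.1 = 9.
Required Bayes factor = 9 ÷ (1/1999) = 17991.

17991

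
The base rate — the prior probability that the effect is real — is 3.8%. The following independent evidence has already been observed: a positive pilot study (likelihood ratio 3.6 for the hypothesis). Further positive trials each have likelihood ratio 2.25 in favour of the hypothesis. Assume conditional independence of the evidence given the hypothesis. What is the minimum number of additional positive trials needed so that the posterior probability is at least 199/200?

Prior odds = 0.038/0.962 = 19/481.
Bayes factor of the evidence already in hand = 3.6.
Odds after that evidence = (19/481) × 3.6 = 342/2405.
Target odds = 0.995/0.005 = 199.
Need 2.25ⁿ ≥ 199 ÷ (342/2405) = 478595/342.
2.25⁸ = 43046721/65536 falls short of 478595/342 but 2.25⁹ = 387420489/262144 reaches it, so n = 9.

9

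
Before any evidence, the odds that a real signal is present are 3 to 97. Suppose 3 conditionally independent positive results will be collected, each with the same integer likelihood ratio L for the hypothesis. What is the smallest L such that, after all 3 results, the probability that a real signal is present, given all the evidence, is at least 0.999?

Prior odds = 3/97.
Target odds = 0.999/0.001 = 999.
Need L³ ≥ 999 ÷ (3/97) = 32301.
31³ = 29791 < 32301 ≤ 32768 = 32³, so L = 32.

32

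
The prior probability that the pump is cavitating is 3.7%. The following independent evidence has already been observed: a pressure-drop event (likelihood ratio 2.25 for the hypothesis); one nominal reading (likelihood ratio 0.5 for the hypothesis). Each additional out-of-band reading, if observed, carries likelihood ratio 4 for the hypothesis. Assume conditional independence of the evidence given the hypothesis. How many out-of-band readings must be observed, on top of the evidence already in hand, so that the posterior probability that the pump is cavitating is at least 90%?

Prior odds = 0.037/0.963 = 37/963.
Combined Bayes factor of the evidence already in hand = 2.25 × 0.5 = 1.125.
Odds after that evidence = (37/963) × 1.125 = 37/856.
Target odds = 0.9/0.1 = 9.
Need 4ⁿ ≥ 9 ÷ (37/856) = 7704/37.
4³ = 64 falls short of 7704/37 but 4⁴ = 256 reaches it, so n = 4.

4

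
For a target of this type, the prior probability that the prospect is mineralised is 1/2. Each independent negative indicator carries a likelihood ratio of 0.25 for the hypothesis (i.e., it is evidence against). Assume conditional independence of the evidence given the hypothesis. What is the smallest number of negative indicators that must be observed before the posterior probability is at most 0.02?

3

Prior odds: 0.5 ÷ 0.5 = 1.
Likelihood ratio per negative indicator = 0.25.
Target posterior odds = 0.02/0.98 = 1/49.
Need 1 × 0.25ⁿ ≤ 1/49, i.e. 0.25ⁿ ≤ 1/49.
0.25² = 0.0625 is still above 1/49 but 0.25³ = 0.015625 is at or below it, so n = 3.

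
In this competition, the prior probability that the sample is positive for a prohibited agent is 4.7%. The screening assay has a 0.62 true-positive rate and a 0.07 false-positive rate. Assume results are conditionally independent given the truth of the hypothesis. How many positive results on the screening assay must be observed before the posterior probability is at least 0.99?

4

Prior odds = 0.047/0.953 = 47/953.
Likelihood ratio of a positive result = 0.62/0.07 = 62/7.
Target odds: 0.99 ÷ 0.01 = 99.
Need (47/953) × (62/7)ⁿ ≥ 99, i.e. (62/7)ⁿ ≥ 94347/47.
(62/7)³ = 238328/343 falls short of 94347/47 but (62/7)⁴ = 14776336/2401 reaches it, so n = 4.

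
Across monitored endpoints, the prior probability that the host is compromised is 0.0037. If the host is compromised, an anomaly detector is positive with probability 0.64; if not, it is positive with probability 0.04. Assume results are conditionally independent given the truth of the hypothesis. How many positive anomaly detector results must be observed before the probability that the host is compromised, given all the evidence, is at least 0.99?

Prior odds: 0.0037 ÷ 0.9963 = 37/9963.
Likelihood ratio of a positive = 0.64/0.04 = 16.
Target odds: 0.99 ÷ 0.01 = 99.
Need (37/9963) × 16ⁿ ≥ 99, i.e. 16ⁿ ≥ 986337/37.
16³ = 4096 falls short of 986337/37 but 16⁴ = 65536 reaches it, so n = 4.

4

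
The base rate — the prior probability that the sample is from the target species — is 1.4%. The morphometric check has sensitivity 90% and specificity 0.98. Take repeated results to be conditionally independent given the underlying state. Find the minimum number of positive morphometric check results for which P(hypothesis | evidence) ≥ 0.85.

2

Prior odds: 0.014 ÷ 0.986 = 7/493.
False-positive rate = 1 − 0.98 = 0.02; likelihood ratio of a positive = 0.9/0.02 = 45.
Target posterior odds = 0.85/0.15 = 17/3.
Require 45ⁿ ≥ 17/3 ÷ (7/493) = 8381/21.
45¹ = 45 falls short of 8381/21 but 45² = 2025 reaches it, so n = 2.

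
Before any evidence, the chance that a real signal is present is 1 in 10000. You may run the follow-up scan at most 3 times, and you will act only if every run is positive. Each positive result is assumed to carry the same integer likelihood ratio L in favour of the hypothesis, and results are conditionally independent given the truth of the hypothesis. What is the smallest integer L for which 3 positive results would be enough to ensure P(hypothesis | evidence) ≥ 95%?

Prior odds = 0.0001/0.9999 = 1/9999.
Target odds = 0.95/0.05 = 19.
Need L³ ≥ 19 ÷ (1/9999) = 189981.
57³ = 185193 < 189981 ≤ 195112 = 58³, so L = 58.

58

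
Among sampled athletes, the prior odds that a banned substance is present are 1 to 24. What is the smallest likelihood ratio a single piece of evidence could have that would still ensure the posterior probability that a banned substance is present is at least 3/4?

Prior odds = 1/24.
Target odds = 0.75/0.25 = 3.
Required Bayes factor = 3 ÷ (1/24) = 72.

72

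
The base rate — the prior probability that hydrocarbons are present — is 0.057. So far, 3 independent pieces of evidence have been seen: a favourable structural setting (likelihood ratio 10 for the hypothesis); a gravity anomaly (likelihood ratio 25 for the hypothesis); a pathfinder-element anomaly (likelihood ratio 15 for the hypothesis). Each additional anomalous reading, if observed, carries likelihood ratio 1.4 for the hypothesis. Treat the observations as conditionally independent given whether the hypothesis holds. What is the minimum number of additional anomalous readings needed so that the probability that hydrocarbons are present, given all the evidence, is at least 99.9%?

Prior odds = 0.057/0.943 = 57/943.
Combined Bayes factor of the evidence already in hand = 10 × 25 × 15 = 3750.
Odds after that evidence = (57/943) × 3750 = 213750/943.
Target odds = 0.999/0.001 = 999.
Need 1.4ⁿ ≥ 999 ÷ (213750/943) = 104673/23750.
1.4⁴ = 3.8416 falls short of 104673/23750 but 1.4⁵ = 5.37824 reaches it, so n = 5.

5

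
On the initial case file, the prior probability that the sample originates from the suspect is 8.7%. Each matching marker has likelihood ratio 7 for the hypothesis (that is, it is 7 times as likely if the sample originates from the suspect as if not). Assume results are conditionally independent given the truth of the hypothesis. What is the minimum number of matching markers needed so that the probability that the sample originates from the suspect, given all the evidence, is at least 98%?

Prior odds: 0.087 ÷ 0.913 = 87/913.
Likelihood ratio per matching marker = 7.
Target posterior odds = 0.98/0.02 = 49.
Need (87/913) × 7ⁿ ≥ 49, i.e. 7ⁿ ≥ 44737/87.
7³ = 343 falls short of 44737/87 but 7⁴ = 2401 reaches it, so n = 4.

4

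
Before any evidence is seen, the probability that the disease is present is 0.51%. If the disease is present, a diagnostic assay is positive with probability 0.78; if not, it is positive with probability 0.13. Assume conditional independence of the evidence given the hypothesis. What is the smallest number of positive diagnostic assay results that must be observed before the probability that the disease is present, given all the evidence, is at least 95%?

5

Prior odds: 0.0051 ÷ 0.9949 = 51/9949.
Likelihood ratio of a positive = 0.78/0.13 = 6.
Target odds: 0.95 ÷ 0.05 = 19.
Require 6ⁿ ≥ 19 ÷ (51/9949) = 189031/51.
6⁴ = 1296 falls short of 189031/51 but 6⁵ = 7776 reaches it, so n = 5.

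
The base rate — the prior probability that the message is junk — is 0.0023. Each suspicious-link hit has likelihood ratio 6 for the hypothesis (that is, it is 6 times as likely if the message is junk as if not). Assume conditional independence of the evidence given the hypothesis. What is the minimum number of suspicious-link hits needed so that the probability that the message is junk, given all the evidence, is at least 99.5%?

Prior odds: 0.0023 ÷ 0.9977 = 23/9977.
Likelihood ratio per suspicious-link hit = 6.
Target posterior odds = 0.995/0.005 = 199.
Require 6ⁿ ≥ 199 ÷ (23/9977) = 1985423/23.
6⁶ = 46656 falls short of 1985423/23 but 6⁷ = 279936 reaches it, so n = 7.

7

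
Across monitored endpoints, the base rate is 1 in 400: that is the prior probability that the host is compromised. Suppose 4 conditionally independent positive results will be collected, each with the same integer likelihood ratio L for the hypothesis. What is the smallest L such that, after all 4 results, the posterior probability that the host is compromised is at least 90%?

Prior odds = 0.0025/0.9975 = 1/399.
Target odds = 0.9/0.1 = 9.
Need L⁴ ≥ 9 ÷ (1/399) = 3591.
7⁴ = 2401 < 3591 ≤ 4096 = 8⁴, so L = 8.

8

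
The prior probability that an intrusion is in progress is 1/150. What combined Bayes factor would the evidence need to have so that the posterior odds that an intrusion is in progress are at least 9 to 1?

1341

Prior odds = (1/150)/(149/150) = 1/149.
Target odds = 9.
Required Bayes factor = 9 ÷ (1/149) = 1341.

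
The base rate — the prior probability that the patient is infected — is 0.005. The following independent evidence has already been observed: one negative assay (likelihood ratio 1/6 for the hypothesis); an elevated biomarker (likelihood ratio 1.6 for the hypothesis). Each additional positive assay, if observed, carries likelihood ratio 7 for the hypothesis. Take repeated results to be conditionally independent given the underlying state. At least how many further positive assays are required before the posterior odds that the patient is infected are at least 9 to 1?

Prior odds = 0.005/0.995 = 1/199.
Combined Bayes factor of the evidence already in hand = (1/6) × 1.6 = 4/15.
Odds after that evidence = (1/199) × 4/15 = 4/2985.
Target odds = 9.
Need 7ⁿ ≥ 9 ÷ (4/2985) = 6716.25.
7⁴ = 2401 falls short of 6716.25 but 7⁵ = 16807 reaches it, so n = 5.

5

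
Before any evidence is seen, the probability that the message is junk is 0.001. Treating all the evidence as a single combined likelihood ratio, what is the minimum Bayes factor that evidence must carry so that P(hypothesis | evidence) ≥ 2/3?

Prior odds = 0.001/0.999 = 1/999.
Target odds = (2/3)/(1/3) = 2.
Required Bayes factor = 2 ÷ (1/999) = 1998.

1998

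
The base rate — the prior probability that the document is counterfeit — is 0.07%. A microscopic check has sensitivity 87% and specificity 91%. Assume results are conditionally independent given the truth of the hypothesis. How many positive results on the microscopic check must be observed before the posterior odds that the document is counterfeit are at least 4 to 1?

Prior odds = 0.0007/0.9993 = 7/9993.
False-positive rate = 1 − 0.91 = 0.09; likelihood ratio of a positive = 0.87/0.09 = 29/3.
Target odds = 4.
Need (7/9993) × (29/3)ⁿ ≥ 4, i.e. (29/3)ⁿ ≥ 39972/7.
(29/3)³ = 24389/27 falls short of 39972/7 but (29/3)⁴ = 707281/81 reaches it, so n = 4.

4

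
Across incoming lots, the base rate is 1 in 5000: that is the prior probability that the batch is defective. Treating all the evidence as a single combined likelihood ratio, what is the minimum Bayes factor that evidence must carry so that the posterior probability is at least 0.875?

Prior odds = 0.0002/0.9998 = 1/4999.
Target odds = 0.875/0.125 = 7.
Required Bayes factor = 7 ÷ (1/4999) = 34993.

34993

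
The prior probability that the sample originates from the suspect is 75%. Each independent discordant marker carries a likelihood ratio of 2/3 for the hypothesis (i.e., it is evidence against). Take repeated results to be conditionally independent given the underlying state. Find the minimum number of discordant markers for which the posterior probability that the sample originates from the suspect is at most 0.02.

Prior odds: 0.75 ÷ 0.25 = 3.
Likelihood ratio per discordant marker = 2/3.
Target posterior odds = 0.02/0.98 = 1/49.
Require (2/3)ⁿ ≤ 1/49 ÷ 3 = 1/147.
(2/3)¹² = 4096/531441 is still above 1/147 but (2/3)¹³ = 8192/1594323 is at or below it, so n = 13.

13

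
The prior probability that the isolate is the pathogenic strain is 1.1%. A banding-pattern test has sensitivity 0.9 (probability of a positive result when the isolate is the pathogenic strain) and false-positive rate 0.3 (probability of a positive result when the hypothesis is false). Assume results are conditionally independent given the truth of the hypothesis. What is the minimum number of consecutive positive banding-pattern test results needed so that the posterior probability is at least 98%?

Prior odds = 0.011/0.989 = 11/989.
Likelihood ratio of a positive result = 0.9/0.3 = 3.
Target posterior odds = 0.98/0.02 = 49.
Need (11/989) × 3ⁿ ≥ 49, i.e. 3ⁿ ≥ 48461/11.
3⁷ = 2187 falls short of 48461/11 but 3⁸ = 6561 reaches it, so n = 8.

8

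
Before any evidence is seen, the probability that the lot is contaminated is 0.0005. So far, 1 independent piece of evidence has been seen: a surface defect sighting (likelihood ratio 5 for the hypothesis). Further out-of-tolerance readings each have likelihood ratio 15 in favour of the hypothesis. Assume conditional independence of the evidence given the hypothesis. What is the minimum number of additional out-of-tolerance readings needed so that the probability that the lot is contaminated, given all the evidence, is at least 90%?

Prior odds = 0.0005/0.9995 = 1/1999.
Bayes factor of the evidence already in hand = 5.
Odds after that evidence = (1/1999) × 5 = 5/1999.
Target odds = 0.9/0.1 = 9.
Need 15ⁿ ≥ 9 ÷ (5/1999) = 3598.2.
15³ = 3375 falls short of 3598.2 but 15⁴ = 50625 reaches it, so n = 4.

4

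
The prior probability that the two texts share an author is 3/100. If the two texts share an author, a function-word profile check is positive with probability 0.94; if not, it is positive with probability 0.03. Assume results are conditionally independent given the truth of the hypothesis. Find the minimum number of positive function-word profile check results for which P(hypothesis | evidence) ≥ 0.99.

Prior odds: 0.03 ÷ 0.97 = 3/97.
Likelihood ratio of a positive = 0.94/0.03 = 94/3.
Target odds: 0.99 ÷ 0.01 = 99.
Need (3/97) × (94/3)ⁿ ≥ 99, i.e. (94/3)ⁿ ≥ 3201.
(94/3)² = 8836/9 falls short of 3201 but (94/3)³ = 830584/27 reaches it, so n = 3.

3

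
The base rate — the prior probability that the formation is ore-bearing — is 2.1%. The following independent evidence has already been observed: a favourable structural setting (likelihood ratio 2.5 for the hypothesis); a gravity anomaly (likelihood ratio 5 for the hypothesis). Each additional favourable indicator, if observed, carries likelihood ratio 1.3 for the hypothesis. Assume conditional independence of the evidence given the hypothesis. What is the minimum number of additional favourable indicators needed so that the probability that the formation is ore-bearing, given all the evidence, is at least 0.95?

Prior odds = 0.021/0.979 = 21/979.
Combined Bayes factor of the evidence already in hand = 2.5 × 5 = 12.5.
Odds after that evidence = (21/979) × 12.5 = 525/1958.
Target odds = 0.95/0.05 = 19.
Need 1.3ⁿ ≥ 19 ÷ (525/1958) = 37202/525.
1.3¹⁶ ≈66.5417 falls short of 37202/525 but 1.3¹⁷ ≈86.5042 reaches it, so n = 17.

17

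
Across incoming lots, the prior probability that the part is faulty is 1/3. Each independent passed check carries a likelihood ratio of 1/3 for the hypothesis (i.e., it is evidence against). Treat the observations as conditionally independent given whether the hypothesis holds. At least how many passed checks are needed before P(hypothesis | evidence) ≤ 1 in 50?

Prior odds: (1/3) ÷ (2/3) = 0.5.
Likelihood ratio per passed check = 1/3.
Target odds: 0.02 ÷ 0.98 = 1/49.
Require (1/3)ⁿ ≤ 1/49 ÷ 0.5 = 2/49.
(1/3)² = 1/9 is still above 2/49 but (1/3)³ = 1/27 is at or below it, so n = 3.

3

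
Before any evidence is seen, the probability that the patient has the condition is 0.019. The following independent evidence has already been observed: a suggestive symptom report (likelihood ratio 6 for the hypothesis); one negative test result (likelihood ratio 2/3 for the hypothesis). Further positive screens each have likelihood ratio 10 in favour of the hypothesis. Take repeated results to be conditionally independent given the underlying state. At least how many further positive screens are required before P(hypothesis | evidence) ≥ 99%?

Prior odds = 0.019/0.981 = 19/981.
Combined Bayes factor of the evidence already in hand = 6 × (2/3) = 4.
Odds after that evidence = (19/981) × 4 = 76/981.
Target odds = 0.99/0.01 = 99.
Need 10ⁿ ≥ 99 ÷ (76/981) = 97119/76.
10³ = 1000 falls short of 97119/76 but 10⁴ = 10000 reaches it, so n = 4.

4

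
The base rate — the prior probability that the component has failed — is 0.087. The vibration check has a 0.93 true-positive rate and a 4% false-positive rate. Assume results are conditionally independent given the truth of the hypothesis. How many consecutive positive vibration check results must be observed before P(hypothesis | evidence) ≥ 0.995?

3

Prior odds: 0.087 ÷ 0.913 = 87/913.
Likelihood ratio of a positive result = 0.93/0.04 = 23.25.
Target odds: 0.995 ÷ 0.005 = 199.
Need (87/913) × 23.25ⁿ ≥ 199, i.e. 23.25ⁿ ≥ 181687/87.
23.25² = 540.5625 falls short of 181687/87 but 23.25³ = 804357/64 reaches it, so n = 3.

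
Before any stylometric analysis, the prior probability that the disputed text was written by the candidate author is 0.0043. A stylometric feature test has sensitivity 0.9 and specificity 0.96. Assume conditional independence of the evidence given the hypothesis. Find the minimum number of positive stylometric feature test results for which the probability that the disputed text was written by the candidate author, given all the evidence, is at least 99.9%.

Prior odds: 0.0043 ÷ 0.9957 = 43/9957.
False-positive rate = 1 − 0.96 = 0.04; likelihood ratio of a positive = 0.9/0.04 = 22.5.
Target posterior odds = 0.999/0.001 = 999.
Require 22.5ⁿ ≥ 999 ÷ (43/9957) = 9947043/43.
22.5³ = 11390.625 falls short of 9947043/43 but 22.5⁴ = 256289.0625 reaches it, so n = 4.

4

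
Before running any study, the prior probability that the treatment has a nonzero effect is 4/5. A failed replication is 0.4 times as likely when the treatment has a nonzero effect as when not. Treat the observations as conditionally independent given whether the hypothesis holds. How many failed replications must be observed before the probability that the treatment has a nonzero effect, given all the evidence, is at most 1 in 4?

3

Prior odds: 0.8 ÷ 0.2 = 4.
Likelihood ratio per failed replication = 0.4.
Target odds: 0.25 ÷ 0.75 = 1/3.
Require 0.4ⁿ ≤ 1/3 ÷ 4 = 1/12.
0.4² = 0.16 is still above 1/12 but 0.4³ = 0.064 is at or below it, so n = 3.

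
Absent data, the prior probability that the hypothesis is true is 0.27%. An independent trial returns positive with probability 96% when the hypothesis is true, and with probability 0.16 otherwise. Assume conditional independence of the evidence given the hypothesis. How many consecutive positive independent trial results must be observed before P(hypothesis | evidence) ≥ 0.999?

8

Prior odds = 0.0027/0.9973 = 27/9973.
Likelihood ratio of a positive result = 0.96/0.16 = 6.
Target odds: 0.999 ÷ 0.001 = 999.
Need (27/9973) × 6ⁿ ≥ 999, i.e. 6ⁿ ≥ 369001.
6⁷ = 279936 falls short of 369001 but 6⁸ = 1679616 reaches it, so n = 8.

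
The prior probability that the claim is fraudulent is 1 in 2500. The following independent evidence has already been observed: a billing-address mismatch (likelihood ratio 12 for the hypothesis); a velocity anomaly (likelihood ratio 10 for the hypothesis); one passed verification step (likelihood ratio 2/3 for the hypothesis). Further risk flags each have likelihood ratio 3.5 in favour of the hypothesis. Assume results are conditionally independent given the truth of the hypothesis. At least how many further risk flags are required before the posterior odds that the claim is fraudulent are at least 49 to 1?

6

Prior odds = 0.0004/0.9996 = 1/2499.
Combined Bayes factor of the evidence already in hand = 12 × 10 × (2/3) = 80.
Odds after that evidence = (1/2499) × 80 = 80/2499.
Target odds = 49.
Need 3.5ⁿ ≥ 49 ÷ (80/2499) = 1530.6375.
3.5⁵ = 525.21875 falls short of 1530.6375 but 3.5⁶ = 1838.265625 reaches it, so n = 6.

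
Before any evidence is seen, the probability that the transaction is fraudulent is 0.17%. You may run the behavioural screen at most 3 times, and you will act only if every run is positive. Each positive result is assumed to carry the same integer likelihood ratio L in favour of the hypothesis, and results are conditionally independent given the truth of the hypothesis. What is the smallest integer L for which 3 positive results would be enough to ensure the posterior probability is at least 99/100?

Prior odds = 0.0017/0.9983 = 17/9983.
Target odds = 0.99/0.01 = 99.
Need L³ ≥ 99 ÷ (17/9983) = 988317/17.
38³ = 54872 < 988317/17 ≤ 59319 = 39³, so L = 39.

39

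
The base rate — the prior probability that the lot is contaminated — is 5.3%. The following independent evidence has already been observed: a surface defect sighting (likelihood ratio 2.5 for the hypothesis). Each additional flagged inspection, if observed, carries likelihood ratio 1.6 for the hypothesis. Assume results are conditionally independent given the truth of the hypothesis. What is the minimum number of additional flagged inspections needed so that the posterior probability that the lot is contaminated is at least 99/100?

14

Prior odds = 0.053/0.947 = 53/947.
Bayes factor of the evidence already in hand = 2.5.
Odds after that evidence = (53/947) × 2.5 = 265/1894.
Target odds = 0.99/0.01 = 99.
Need 1.6ⁿ ≥ 99 ÷ (265/1894) = 187506/265.
1.6¹³ ≈450.36 falls short of 187506/265 but 1.6¹⁴ ≈720.576 reaches it, so n = 14.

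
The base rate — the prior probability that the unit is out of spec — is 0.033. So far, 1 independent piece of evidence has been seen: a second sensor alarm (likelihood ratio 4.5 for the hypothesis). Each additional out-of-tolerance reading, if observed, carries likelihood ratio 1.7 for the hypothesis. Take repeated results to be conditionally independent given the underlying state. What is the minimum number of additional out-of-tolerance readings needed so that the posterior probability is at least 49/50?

Prior odds = 0.033/0.967 = 33/967.
Bayes factor of the evidence already in hand = 4.5.
Odds after that evidence = (33/967) × 4.5 = 297/1934.
Target odds = 0.98/0.02 = 49.
Need 1.7ⁿ ≥ 49 ÷ (297/1934) = 94766/297.
1.7¹⁰ ≈201.599 falls short of 94766/297 but 1.7¹¹ ≈342.719 reaches it, so n = 11.

11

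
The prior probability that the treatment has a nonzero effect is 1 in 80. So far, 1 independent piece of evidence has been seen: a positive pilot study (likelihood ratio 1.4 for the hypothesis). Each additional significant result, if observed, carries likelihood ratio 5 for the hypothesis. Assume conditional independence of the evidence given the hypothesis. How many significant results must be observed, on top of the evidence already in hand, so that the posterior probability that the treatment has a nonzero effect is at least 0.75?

Prior odds = 0.0125/0.9875 = 1/79.
Bayes factor of the evidence already in hand = 1.4.
Odds after that evidence = (1/79) × 1.4 = 7/395.
Target odds = 0.75/0.25 = 3.
Need 5ⁿ ≥ 3 ÷ (7/395) = 1185/7.
5³ = 125 falls short of 1185/7 but 5⁴ = 625 reaches it, so n = 4.

4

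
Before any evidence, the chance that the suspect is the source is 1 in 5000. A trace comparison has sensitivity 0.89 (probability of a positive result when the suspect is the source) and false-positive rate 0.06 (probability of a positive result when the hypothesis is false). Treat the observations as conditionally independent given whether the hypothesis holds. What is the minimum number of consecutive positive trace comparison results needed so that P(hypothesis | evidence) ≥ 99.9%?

Prior odds = 0.0002/0.9998 = 1/4999.
Likelihood ratio of a positive result = 0.89/0.06 = 89/6.
Target posterior odds = 0.999/0.001 = 999.
Need (1/4999) × (89/6)ⁿ ≥ 999, i.e. (89/6)ⁿ ≥ 4994001.
(89/6)⁵ ≈718115 falls short of 4994001 but (89/6)⁶ ≈1.0652e+07 reaches it, so n = 6.

6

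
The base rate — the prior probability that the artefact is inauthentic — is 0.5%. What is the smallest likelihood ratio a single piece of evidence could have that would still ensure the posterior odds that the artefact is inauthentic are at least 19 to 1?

3781

Prior odds = 0.005/0.995 = 1/199.
Target odds = 19.
Required Bayes factor = 19 ÷ (1/199) = 3781.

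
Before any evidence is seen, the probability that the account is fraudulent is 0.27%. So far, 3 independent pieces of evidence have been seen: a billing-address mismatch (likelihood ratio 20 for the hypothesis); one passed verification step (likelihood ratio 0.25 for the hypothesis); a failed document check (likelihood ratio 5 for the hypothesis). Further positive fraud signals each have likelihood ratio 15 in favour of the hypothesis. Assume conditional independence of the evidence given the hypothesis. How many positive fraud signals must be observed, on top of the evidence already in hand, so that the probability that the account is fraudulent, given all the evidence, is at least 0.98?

3

Prior odds = 0.0027/0.9973 = 27/9973.
Combined Bayes factor of the evidence already in hand = 20 × 0.25 × 5 = 25.
Odds after that evidence = (27/9973) × 25 = 675/9973.
Target odds = 0.98/0.02 = 49.
Need 15ⁿ ≥ 49 ÷ (675/9973) = 488677/675.
15² = 225 falls short of 488677/675 but 15³ = 3375 reaches it, so n = 3.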